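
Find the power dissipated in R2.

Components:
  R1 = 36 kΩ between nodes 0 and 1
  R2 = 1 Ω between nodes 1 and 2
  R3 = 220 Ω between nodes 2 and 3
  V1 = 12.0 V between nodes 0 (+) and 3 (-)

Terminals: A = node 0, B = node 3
Nodal analysis, taking node 3 as the 0 V reference.
Source V1 fixes V_0 = 12 V.
KCL at each unknown node (sum of currents leaving = 0; resistances in Ω):
  Node 1: (V_1 - 12)/36000 + (V_1 - V_2)/1 = 0
  Node 2: (V_2 - V_1)/1 + (V_2 - 0)/220 = 0
Collecting terms (coefficients in siemens):
  1·V_1 - 1·V_2 = 0.0003333
  1.005·V_2 - 1·V_1 = 0
Determinant D = (1)(1.005) - (-1)(-1) = 0.004573
V_1 = [(0.0003333)(1.005) - (-1)(0)]/D = 0.07322 V
V_2 = [(1)(0) - (0.0003333)(-1)]/D = 0.07289 V
I_R2 = (V_1 - V_2)/R2 = (0.07322 - 0.07289)/1 = 0.0003313 A
P_R2 = I_R2² × R2 = (0.0003313)² × 1 = 0.0000001098 W

Final answer: 1.098e-07 W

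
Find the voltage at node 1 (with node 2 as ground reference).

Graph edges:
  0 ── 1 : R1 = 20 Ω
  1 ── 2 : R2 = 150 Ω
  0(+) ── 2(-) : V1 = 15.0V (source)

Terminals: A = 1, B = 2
Nodal analysis, taking node 2 as the 0 V reference.
Source V1 fixes V_0 = 15 V.
KCL at each unknown node (sum of currents leaving = 0; resistances in Ω):
  Node 1: (V_1 - 15)/20 + (V_1 - 0)/150 = 0
Collecting terms: 0.05667 × V_1 = 0.75  =>  V_1 = 13.24 V
The requested potential is V_1 = 13.24 V.

Final answer: V_1 = 13.24 V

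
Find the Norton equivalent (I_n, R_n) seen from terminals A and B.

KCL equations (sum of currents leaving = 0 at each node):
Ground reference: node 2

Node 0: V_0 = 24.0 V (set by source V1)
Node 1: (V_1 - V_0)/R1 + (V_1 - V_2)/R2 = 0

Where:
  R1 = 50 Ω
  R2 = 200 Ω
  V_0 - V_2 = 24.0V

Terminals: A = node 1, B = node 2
Find the Thévenin equivalent first; then I_n = V_th/R_th and R_n = R_th.
Step 1 — V_th is the open-circuit voltage V_A - V_B (nothing connected across the terminals).
Nodal analysis, taking node 2 as the 0 V reference.
Source V1 fixes V_0 = 24 V.
KCL at each unknown node (sum of currents leaving = 0; resistances in Ω):
  Node 1: (V_1 - 24)/50 + (V_1 - 0)/200 = 0
Collecting terms: 0.025 × V_1 = 0.48  =>  V_1 = 19.2 V
V_th = V_1 - V_2 = 19.2 - 0 = 19.2 V
Step 2 — R_th: zero the source — replace V1 by a short circuit (node 2 merges into node 0) — and find the resistance seen between A (node 1) and B (node 0).
Reduce the network between node 1 (A) and node 0 (B) by series/parallel combination:
  Rp1 = R1 ‖ R2 (parallel, both between nodes 0 and 1) = 1/(1/50 + 1/200) = 40 Ω
R_th = 40 Ω
I_n = V_th/R_th = 19.2/40 = 0.48 A, and R_n = R_th = 40 Ω

Final answer: I_n = 0.48 A, R_n = 40 Ω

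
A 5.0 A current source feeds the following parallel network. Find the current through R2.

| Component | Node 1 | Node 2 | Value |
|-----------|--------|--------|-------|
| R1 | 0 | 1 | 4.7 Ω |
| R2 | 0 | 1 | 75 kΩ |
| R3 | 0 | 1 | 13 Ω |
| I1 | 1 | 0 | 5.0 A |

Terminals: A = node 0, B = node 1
All resistors sit directly between nodes 0 and 1, so they are in parallel and share one voltage V; the full source current 5 A splits among them.
1/R_par = 1/4.7 + 1/75000 + 1/13 = 0.2897 S  =>  R_par = 3.452 Ω
V = I × R_par = 5 × 3.452 = 17.26 V
I_R2 = V/R2 = 17.26/75000 = 0.0002301 A

Final answer: 0.0002301 A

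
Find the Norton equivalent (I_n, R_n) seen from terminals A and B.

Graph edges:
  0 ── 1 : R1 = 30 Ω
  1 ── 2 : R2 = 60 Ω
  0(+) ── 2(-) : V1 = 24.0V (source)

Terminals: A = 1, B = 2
Find the Thévenin equivalent first; then I_n = V_th/R_th and R_n = R_th.
Step 1 — V_th is the open-circuit voltage V_A - V_B (nothing connected across the terminals).
Nodal analysis, taking node 2 as the 0 V reference.
Source V1 fixes V_0 = 24 V.
KCL at each unknown node (sum of currents leaving = 0; resistances in Ω):
  Node 1: (V_1 - 24)/30 + (V_1 - 0)/60 = 0
Collecting terms: 0.05 × V_1 = 0.8  =>  V_1 = 16 V
V_th = V_1 - V_2 = 16 - 0 = 16 V
Step 2 — R_th: zero the source — replace V1 by a short circuit (node 2 merges into node 0) — and find the resistance seen between A (node 1) and B (node 0).
Reduce the network between node 1 (A) and node 0 (B) by series/parallel combination:
  Rp1 = R1 ‖ R2 (parallel, both between nodes 0 and 1) = 1/(1/30 + 1/60) = 20 Ω
R_th = 20 Ω
I_n = V_th/R_th = 16/20 = 0.8 A, and R_n = R_th = 20 Ω

Final answer: I_n = 0.8 A, R_n = 20 Ω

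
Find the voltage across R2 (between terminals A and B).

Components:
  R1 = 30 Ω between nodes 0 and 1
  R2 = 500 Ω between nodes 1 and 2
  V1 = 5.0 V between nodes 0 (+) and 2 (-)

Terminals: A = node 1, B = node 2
R1 and R2 are in series across V1 (node 0 → node 1 → node 2), and the output A–B is taken across R2, so this is a voltage divider.
Series current: I = V1/(R1 + R2) = 5/(30 + 500) = 5/530 = 0.009434 A
V_R2 = I × R2 = V1 × R2/(R1 + R2) = 5 × 500/530 = 4.717 V

Final answer: 4.717 V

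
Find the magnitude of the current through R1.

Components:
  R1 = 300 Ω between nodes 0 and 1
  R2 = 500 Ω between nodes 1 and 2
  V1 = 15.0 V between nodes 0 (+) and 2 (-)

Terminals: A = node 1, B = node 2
Nodal analysis, taking node 2 as the 0 V reference.
Source V1 fixes V_0 = 15 V.
KCL at each unknown node (sum of currents leaving = 0; resistances in Ω):
  Node 1: (V_1 - 15)/300 + (V_1 - 0)/500 = 0
Collecting terms: 0.005333 × V_1 = 0.05  =>  V_1 = 9.375 V
I_R1 = (V_0 - V_1)/R1 = (15 - 9.375)/300 = 0.01875 A
|I_R1| = 0.01875 A

Final answer: |I_R1| = 0.01875 A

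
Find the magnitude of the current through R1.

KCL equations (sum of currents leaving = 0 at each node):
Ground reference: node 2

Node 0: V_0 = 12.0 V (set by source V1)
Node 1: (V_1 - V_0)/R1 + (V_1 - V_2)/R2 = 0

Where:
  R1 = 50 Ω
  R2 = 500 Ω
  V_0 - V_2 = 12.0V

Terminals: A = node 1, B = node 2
Nodal analysis, taking node 2 as the 0 V reference.
Source V1 fixes V_0 = 12 V.
KCL at each unknown node (sum of currents leaving = 0; resistances in Ω):
  Node 1: (V_1 - 12)/50 + (V_1 - 0)/500 = 0
Collecting terms: 0.022 × V_1 = 0.24  =>  V_1 = 10.91 V
I_R1 = (V_0 - V_1)/R1 = (12 - 10.91)/50 = 0.02182 A
|I_R1| = 0.02182 A

Final answer: |I_R1| = 0.02182 A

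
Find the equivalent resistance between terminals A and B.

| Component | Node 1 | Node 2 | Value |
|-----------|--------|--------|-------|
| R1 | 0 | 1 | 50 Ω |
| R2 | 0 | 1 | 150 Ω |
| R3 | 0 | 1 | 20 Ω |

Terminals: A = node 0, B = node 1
Reduce the network between node 0 (A) and node 1 (B) by series/parallel combination:
  Rp1 = R1 ‖ R2 ‖ R3 (parallel, all between nodes 0 and 1) = 1/(1/50 + 1/150 + 1/20) = 13.04 Ω
R_eq = 13.04 Ω

Final answer: 13.04 Ω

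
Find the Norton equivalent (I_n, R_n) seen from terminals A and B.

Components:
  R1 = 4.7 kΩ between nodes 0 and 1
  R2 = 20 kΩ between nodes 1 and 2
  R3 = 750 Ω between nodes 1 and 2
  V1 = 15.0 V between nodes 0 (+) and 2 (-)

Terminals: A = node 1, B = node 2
Find the Thévenin equivalent first; then I_n = V_th/R_th and R_n = R_th.
Step 1 — V_th is the open-circuit voltage V_A - V_B (nothing connected across the terminals).
Nodal analysis, taking node 2 as the 0 V reference.
Source V1 fixes V_0 = 15 V.
KCL at each unknown node (sum of currents leaving = 0; resistances in Ω):
  Node 1: (V_1 - 15)/4700 + (V_1 - 0)/20000 + (V_1 - 0)/750 = 0
Collecting terms: 0.001596 × V_1 = 0.003191  =>  V_1 = 2 V
V_th = V_1 - V_2 = 2 - 0 = 2 V
Step 2 — R_th: zero the source — replace V1 by a short circuit (node 2 merges into node 0) — and find the resistance seen between A (node 1) and B (node 0).
Reduce the network between node 1 (A) and node 0 (B) by series/parallel combination:
  Rp1 = R1 ‖ R2 ‖ R3 (parallel, all between nodes 0 and 1) = 1/(1/4700 + 1/20000 + 1/750) = 626.5 Ω
R_th = 626.5 Ω
I_n = V_th/R_th = 2/626.5 = 0.003191 A, and R_n = R_th = 626.5 Ω

Final answer: I_n = 0.003191 A, R_n = 626.5 Ω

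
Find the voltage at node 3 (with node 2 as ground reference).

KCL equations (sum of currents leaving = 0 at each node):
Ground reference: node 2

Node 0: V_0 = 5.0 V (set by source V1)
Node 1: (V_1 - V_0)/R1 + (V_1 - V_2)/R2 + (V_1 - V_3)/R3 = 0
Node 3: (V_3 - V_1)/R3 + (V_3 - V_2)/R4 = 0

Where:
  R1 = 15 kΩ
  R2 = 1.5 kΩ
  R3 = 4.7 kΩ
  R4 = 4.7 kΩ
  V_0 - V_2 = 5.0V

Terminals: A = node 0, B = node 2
Nodal analysis, taking node 2 as the 0 V reference.
Source V1 fixes V_0 = 5 V.
KCL at each unknown node (sum of currents leaving = 0; resistances in Ω):
  Node 1: (V_1 - 5)/15000 + (V_1 - 0)/1500 + (V_1 - V_3)/4700 = 0
  Node 3: (V_3 - V_1)/4700 + (V_3 - 0)/4700 = 0
Collecting terms (coefficients in siemens):
  0.0009461·V_1 - 0.0002128·V_3 = 0.0003333
  0.0004255·V_3 - 0.0002128·V_1 = 0
Determinant D = (0.0009461)(0.0004255) - (-0.0002128)(-0.0002128) = 0.0000003573
V_1 = [(0.0003333)(0.0004255) - (-0.0002128)(0)]/D = 0.397 V
V_3 = [(0.0009461)(0) - (0.0003333)(-0.0002128)]/D = 0.1985 V
The requested potential is V_3 = 0.1985 V.

Final answer: V_3 = 0.1985 V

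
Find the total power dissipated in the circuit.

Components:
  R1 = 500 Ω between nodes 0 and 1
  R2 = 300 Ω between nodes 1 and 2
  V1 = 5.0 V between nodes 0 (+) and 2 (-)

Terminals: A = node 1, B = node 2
Nodal analysis, taking node 2 as the 0 V reference.
Source V1 fixes V_0 = 5 V.
KCL at each unknown node (sum of currents leaving = 0; resistances in Ω):
  Node 1: (V_1 - 5)/500 + (V_1 - 0)/300 = 0
Collecting terms: 0.005333 × V_1 = 0.01  =>  V_1 = 1.875 V
Power in each resistor, P = (ΔV)²/R:
  P_R1 = (5 - 1.875)²/500 = 0.01953 W
  P_R2 = (1.875 - 0)²/300 = 0.01172 W
P_total = P_R1 + P_R2 = 0.03125 W

Final answer: 0.03125 W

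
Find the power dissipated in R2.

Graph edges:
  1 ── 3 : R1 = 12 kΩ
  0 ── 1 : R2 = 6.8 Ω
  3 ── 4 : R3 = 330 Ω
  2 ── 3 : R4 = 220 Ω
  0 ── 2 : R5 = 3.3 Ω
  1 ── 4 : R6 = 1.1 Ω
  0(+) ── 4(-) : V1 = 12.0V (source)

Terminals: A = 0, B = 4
Nodal analysis, taking node 4 as the 0 V reference.
Source V1 fixes V_0 = 12 V.
KCL at each unknown node (sum of currents leaving = 0; resistances in Ω):
  Node 1: (V_1 - V_3)/12000 + (V_1 - 12)/6.8 + (V_1 - 0)/1.1 = 0
  Node 2: (V_2 - V_3)/220 + (V_2 - 12)/3.3 = 0
  Node 3: (V_3 - V_1)/12000 + (V_3 - 0)/330 + (V_3 - V_2)/220 = 0
Collecting terms (coefficients in siemens):
  1.056·V_1 - 0.00008333·V_3 = 1.765
  0.3076·V_2 - 0.004545·V_3 = 3.636
  0.007659·V_3 - 0.00008333·V_1 - 0.004545·V_2 = 0
Solving these 3 simultaneous equations (Gaussian elimination) gives:
  V_1 = 1.671 V, V_2 = 11.93 V, V_3 = 7.097 V
I_R2 = (V_0 - V_1)/R2 = (12 - 1.671)/6.8 = 1.519 A
P_R2 = I_R2² × R2 = (1.519)² × 6.8 = 15.69 W

Final answer: 15.69 W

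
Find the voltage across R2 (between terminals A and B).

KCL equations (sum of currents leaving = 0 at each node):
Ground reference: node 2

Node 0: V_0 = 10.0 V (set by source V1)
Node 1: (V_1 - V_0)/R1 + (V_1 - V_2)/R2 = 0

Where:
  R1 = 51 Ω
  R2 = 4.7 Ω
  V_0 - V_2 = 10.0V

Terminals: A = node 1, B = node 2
R1 and R2 are in series across V1 (node 0 → node 1 → node 2), and the output A–B is taken across R2, so this is a voltage divider.
Series current: I = V1/(R1 + R2) = 10/(51 + 4.7) = 10/55.7 = 0.1795 A
V_R2 = I × R2 = V1 × R2/(R1 + R2) = 10 × 4.7/55.7 = 0.8438 V

Final answer: 0.8438 V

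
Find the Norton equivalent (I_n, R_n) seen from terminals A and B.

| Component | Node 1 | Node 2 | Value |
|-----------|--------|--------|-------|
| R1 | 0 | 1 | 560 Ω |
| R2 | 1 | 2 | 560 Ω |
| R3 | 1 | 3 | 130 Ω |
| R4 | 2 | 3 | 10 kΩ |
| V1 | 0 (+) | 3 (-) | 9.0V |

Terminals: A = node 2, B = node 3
Find the Thévenin equivalent first; then I_n = V_th/R_th and R_n = R_th.
Step 1 — V_th is the open-circuit voltage V_A - V_B (nothing connected across the terminals).
Nodal analysis, taking node 3 as the 0 V reference.
Source V1 fixes V_0 = 9 V.
KCL at each unknown node (sum of currents leaving = 0; resistances in Ω):
  Node 1: (V_1 - 9)/560 + (V_1 - V_2)/560 + (V_1 - 0)/130 = 0
  Node 2: (V_2 - V_1)/560 + (V_2 - 0)/10000 = 0
Collecting terms (coefficients in siemens):
  0.01126·V_1 - 0.001786·V_2 = 0.01607
  0.001886·V_2 - 0.001786·V_1 = 0
Determinant D = (0.01126)(0.001886) - (-0.001786)(-0.001786) = 0.00001805
V_1 = [(0.01607)(0.001886) - (-0.001786)(0)]/D = 1.679 V
V_2 = [(0.01126)(0) - (0.01607)(-0.001786)]/D = 1.59 V
V_th = V_2 - V_3 = 1.59 - 0 = 1.59 V
Step 2 — R_th: zero the source — replace V1 by a short circuit (node 3 merges into node 0) — and find the resistance seen between A (node 2) and B (node 0).
Reduce the network between node 2 (A) and node 0 (B) by series/parallel combination:
  Rp1 = R1 ‖ R3 (parallel, both between nodes 0 and 1) = 1/(1/560 + 1/130) = 105.5 Ω
  Rs1 = R2 + Rp1 (series, joined only at node 1) = 560 + 105.5 = 665.5 Ω
  Rp2 = R4 ‖ Rs1 (parallel, both between nodes 0 and 2) = 1/(1/10000 + 1/665.5) = 624 Ω
R_th = 624 Ω
I_n = V_th/R_th = 1.59/624 = 0.002548 A, and R_n = R_th = 624 Ω

Final answer: I_n = 0.002548 A, R_n = 624 Ω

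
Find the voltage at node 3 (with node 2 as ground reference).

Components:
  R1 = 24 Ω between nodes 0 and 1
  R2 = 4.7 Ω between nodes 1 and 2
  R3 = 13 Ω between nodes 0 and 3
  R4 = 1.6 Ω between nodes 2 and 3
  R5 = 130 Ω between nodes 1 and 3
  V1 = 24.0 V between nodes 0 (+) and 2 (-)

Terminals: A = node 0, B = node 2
Nodal analysis, taking node 2 as the 0 V reference.
Source V1 fixes V_0 = 24 V.
KCL at each unknown node (sum of currents leaving = 0; resistances in Ω):
  Node 1: (V_1 - 24)/24 + (V_1 - 0)/4.7 + (V_1 - V_3)/130 = 0
  Node 3: (V_3 - 24)/13 + (V_3 - 0)/1.6 + (V_3 - V_1)/130 = 0
Collecting terms (coefficients in siemens):
  0.2621·V_1 - 0.007692·V_3 = 1
  0.7096·V_3 - 0.007692·V_1 = 1.846
Determinant D = (0.2621)(0.7096) - (-0.007692)(-0.007692) = 0.1859
V_1 = [(1)(0.7096) - (-0.007692)(1.846)]/D = 3.893 V
V_3 = [(0.2621)(1.846) - (1)(-0.007692)]/D = 2.644 V
The requested potential is V_3 = 2.644 V.

Final answer: V_3 = 2.644 V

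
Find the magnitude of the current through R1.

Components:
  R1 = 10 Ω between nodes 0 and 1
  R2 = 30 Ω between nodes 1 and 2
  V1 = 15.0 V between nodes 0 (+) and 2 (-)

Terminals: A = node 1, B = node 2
Nodal analysis, taking node 2 as the 0 V reference.
Source V1 fixes V_0 = 15 V.
KCL at each unknown node (sum of currents leaving = 0; resistances in Ω):
  Node 1: (V_1 - 15)/10 + (V_1 - 0)/30 = 0
Collecting terms: 0.1333 × V_1 = 1.5  =>  V_1 = 11.25 V
I_R1 = (V_0 - V_1)/R1 = (15 - 11.25)/10 = 0.375 A
|I_R1| = 0.375 A

Final answer: |I_R1| = 0.375 A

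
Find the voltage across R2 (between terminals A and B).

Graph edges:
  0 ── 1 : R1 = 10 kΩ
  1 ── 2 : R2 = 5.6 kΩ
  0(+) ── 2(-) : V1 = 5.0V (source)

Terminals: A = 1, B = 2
R1 and R2 are in series across V1 (node 0 → node 1 → node 2), and the output A–B is taken across R2, so this is a voltage divider.
Series current: I = V1/(R1 + R2) = 5/(10000 + 5600) = 5/15600 = 0.0003205 A
V_R2 = I × R2 = V1 × R2/(R1 + R2) = 5 × 5600/15600 = 1.795 V

Final answer: 1.795 V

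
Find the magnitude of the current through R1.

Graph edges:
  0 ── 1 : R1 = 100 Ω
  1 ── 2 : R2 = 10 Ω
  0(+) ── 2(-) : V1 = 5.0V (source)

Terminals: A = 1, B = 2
Nodal analysis, taking node 2 as the 0 V reference.
Source V1 fixes V_0 = 5 V.
KCL at each unknown node (sum of currents leaving = 0; resistances in Ω):
  Node 1: (V_1 - 5)/100 + (V_1 - 0)/10 = 0
Collecting terms: 0.11 × V_1 = 0.05  =>  V_1 = 0.4545 V
I_R1 = (V_0 - V_1)/R1 = (5 - 0.4545)/100 = 0.04545 A
|I_R1| = 0.04545 A

Final answer: |I_R1| = 0.04545 A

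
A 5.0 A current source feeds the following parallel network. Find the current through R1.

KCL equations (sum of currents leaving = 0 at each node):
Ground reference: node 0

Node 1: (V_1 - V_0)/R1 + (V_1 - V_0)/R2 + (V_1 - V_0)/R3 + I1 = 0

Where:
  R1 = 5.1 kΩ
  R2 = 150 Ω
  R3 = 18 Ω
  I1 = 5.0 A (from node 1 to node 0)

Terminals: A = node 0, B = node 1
All resistors sit directly between nodes 0 and 1, so they are in parallel and share one voltage V; the full source current 5 A splits among them.
1/R_par = 1/5100 + 1/150 + 1/18 = 0.06242 S  =>  R_par = 16.02 Ω
V = I × R_par = 5 × 16.02 = 80.1 V
I_R1 = V/R1 = 80.1/5100 = 0.01571 A

Final answer: 0.01571 A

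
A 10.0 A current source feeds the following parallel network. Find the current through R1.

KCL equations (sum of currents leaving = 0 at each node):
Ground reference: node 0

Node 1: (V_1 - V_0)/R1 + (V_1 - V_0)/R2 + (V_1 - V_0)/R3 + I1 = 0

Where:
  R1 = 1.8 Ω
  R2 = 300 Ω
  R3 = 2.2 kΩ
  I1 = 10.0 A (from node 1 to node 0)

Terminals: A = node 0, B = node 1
All resistors sit directly between nodes 0 and 1, so they are in parallel and share one voltage V; the full source current 10 A splits among them.
1/R_par = 1/1.8 + 1/300 + 1/2200 = 0.5593 S  =>  R_par = 1.788 Ω
V = I × R_par = 10 × 1.788 = 17.88 V
I_R1 = V/R1 = 17.88/1.8 = 9.932 A

Final answer: 9.932 A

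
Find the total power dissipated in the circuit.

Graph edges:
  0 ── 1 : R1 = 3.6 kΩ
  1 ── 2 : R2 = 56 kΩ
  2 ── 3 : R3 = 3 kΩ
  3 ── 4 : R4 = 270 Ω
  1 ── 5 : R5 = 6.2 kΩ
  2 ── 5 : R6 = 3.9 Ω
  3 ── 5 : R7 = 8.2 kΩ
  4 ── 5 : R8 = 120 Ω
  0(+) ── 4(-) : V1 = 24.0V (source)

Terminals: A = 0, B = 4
Nodal analysis, taking node 4 as the 0 V reference.
Source V1 fixes V_0 = 24 V.
KCL at each unknown node (sum of currents leaving = 0; resistances in Ω):
  Node 1: (V_1 - 24)/3600 + (V_1 - V_2)/56000 + (V_1 - V_5)/6200 = 0
  Node 2: (V_2 - V_1)/56000 + (V_2 - V_3)/3000 + (V_2 - V_5)/3.9 = 0
  Node 3: (V_3 - V_2)/3000 + (V_3 - 0)/270 + (V_3 - V_5)/8200 = 0
  Node 5: (V_5 - V_1)/6200 + (V_5 - V_2)/3.9 + (V_5 - V_3)/8200 + (V_5 - 0)/120 = 0
Collecting terms (coefficients in siemens):
  0.0004569·V_1 - 0.00001786·V_2 - 0.0001613·V_5 = 0.006667
  0.2568·V_2 - 0.00001786·V_1 - 0.0003333·V_3 - 0.2564·V_5 = 0
  0.004159·V_3 - 0.0003333·V_2 - 0.000122·V_5 = 0
  0.265·V_5 - 0.0001613·V_1 - 0.2564·V_2 - 0.000122·V_3 = 0
Solving these 4 simultaneous equations (Gaussian elimination) gives:
  V_1 = 14.71 V, V_2 = 0.2961 V, V_3 = 0.03239 V, V_5 = 0.2954 V
Power in each resistor, P = (ΔV)²/R:
  P_R1 = (24 - 14.71)²/3600 = 0.02399 W
  P_R2 = (14.71 - 0.2961)²/56000 = 0.003708 W
  P_R3 = (0.2961 - 0.03239)²/3000 = 0.00002317 W
  P_R4 = (0.03239 - 0)²/270 = 0.000003886 W
  P_R5 = (14.71 - 0.2954)²/6200 = 0.03349 W
  P_R6 = (0.2961 - 0.2954)²/3.9 = 0.000000112 W
  P_R7 = (0.03239 - 0.2954)²/8200 = 0.000008436 W
  P_R8 = (0 - 0.2954)²/120 = 0.0007272 W
P_total = P_R1 + P_R2 + P_R3 + P_R4 + P_R5 + P_R6 + P_R7 + P_R8 = 0.06196 W

Final answer: 0.06196 W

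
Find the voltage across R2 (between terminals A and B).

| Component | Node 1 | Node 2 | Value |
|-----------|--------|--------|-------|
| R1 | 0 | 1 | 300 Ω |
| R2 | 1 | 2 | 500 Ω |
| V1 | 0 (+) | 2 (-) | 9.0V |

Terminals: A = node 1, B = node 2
R1 and R2 are in series across V1 (node 0 → node 1 → node 2), and the output A–B is taken across R2, so this is a voltage divider.
Series current: I = V1/(R1 + R2) = 9/(300 + 500) = 9/800 = 0.01125 A
V_R2 = I × R2 = V1 × R2/(R1 + R2) = 9 × 500/800 = 5.625 V

Final answer: 5.625 V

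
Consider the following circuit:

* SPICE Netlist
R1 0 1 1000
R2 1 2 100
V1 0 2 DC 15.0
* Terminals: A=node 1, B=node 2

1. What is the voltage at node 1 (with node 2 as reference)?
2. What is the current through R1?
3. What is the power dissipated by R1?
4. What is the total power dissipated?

Nodal analysis, taking node 2 as the 0 V reference.
Source V1 fixes V_0 = 15 V.
KCL at each unknown node (sum of currents leaving = 0; resistances in Ω):
  Node 1: (V_1 - 15)/1000 + (V_1 - 0)/100 = 0
Collecting terms: 0.011 × V_1 = 0.015  =>  V_1 = 1.364 V
Part 1:
  Read off the nodal solution: V_1 = 1.364 V
Part 2:
  I_R1 = (V_0 - V_1)/R1 = (15 - 1.364)/1000 = 0.01364 A
  Magnitude: I_R1 = 0.01364 A
Part 3:
  I_R1 = (V_0 - V_1)/R1 = (15 - 1.364)/1000 = 0.01364 A
  P_R1 = I_R1² × R1 = (0.01364)² × 1000 = 0.186 W
Part 4:
  Power in each resistor, P = (ΔV)²/R:
    P_R1 = (15 - 1.364)²/1000 = 0.186 W
    P_R2 = (1.364 - 0)²/100 = 0.0186 W
  P_total = P_R1 + P_R2 = 0.2045 W

Final answers:
1. V_1 = 1.364 V
2. I_R1 = 0.01364 A
3. P_R1 = 0.186 W
4. P_total = 0.2045 W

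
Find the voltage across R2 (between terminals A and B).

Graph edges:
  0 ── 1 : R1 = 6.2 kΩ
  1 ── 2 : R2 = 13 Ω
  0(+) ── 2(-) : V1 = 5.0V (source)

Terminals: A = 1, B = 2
R1 and R2 are in series across V1 (node 0 → node 1 → node 2), and the output A–B is taken across R2, so this is a voltage divider.
Series current: I = V1/(R1 + R2) = 5/(6200 + 13) = 5/6213 = 0.0008048 A
V_R2 = I × R2 = V1 × R2/(R1 + R2) = 5 × 13/6213 = 0.01046 V

Final answer: 0.01046 V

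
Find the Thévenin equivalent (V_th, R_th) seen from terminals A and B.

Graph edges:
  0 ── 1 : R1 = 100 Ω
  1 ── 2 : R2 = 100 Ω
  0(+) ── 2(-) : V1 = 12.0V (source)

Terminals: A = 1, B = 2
Step 1 — V_th is the open-circuit voltage V_A - V_B (nothing connected across the terminals).
Nodal analysis, taking node 2 as the 0 V reference.
Source V1 fixes V_0 = 12 V.
KCL at each unknown node (sum of currents leaving = 0; resistances in Ω):
  Node 1: (V_1 - 12)/100 + (V_1 - 0)/100 = 0
Collecting terms: 0.02 × V_1 = 0.12  =>  V_1 = 6 V
V_th = V_1 - V_2 = 6 - 0 = 6 V
Step 2 — R_th: zero the source — replace V1 by a short circuit (node 2 merges into node 0) — and find the resistance seen between A (node 1) and B (node 0).
Reduce the network between node 1 (A) and node 0 (B) by series/parallel combination:
  Rp1 = R1 ‖ R2 (parallel, both between nodes 0 and 1) = 1/(1/100 + 1/100) = 50 Ω
R_th = 50 Ω

Final answer: V_th = 6 V, R_th = 50 Ω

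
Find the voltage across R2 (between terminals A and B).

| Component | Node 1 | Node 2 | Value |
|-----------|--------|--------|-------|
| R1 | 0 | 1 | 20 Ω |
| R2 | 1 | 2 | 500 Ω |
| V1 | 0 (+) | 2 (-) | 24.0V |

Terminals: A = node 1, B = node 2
R1 and R2 are in series across V1 (node 0 → node 1 → node 2), and the output A–B is taken across R2, so this is a voltage divider.
Series current: I = V1/(R1 + R2) = 24/(20 + 500) = 24/520 = 0.04615 A
V_R2 = I × R2 = V1 × R2/(R1 + R2) = 24 × 500/520 = 23.08 V

Final answer: 23.08 V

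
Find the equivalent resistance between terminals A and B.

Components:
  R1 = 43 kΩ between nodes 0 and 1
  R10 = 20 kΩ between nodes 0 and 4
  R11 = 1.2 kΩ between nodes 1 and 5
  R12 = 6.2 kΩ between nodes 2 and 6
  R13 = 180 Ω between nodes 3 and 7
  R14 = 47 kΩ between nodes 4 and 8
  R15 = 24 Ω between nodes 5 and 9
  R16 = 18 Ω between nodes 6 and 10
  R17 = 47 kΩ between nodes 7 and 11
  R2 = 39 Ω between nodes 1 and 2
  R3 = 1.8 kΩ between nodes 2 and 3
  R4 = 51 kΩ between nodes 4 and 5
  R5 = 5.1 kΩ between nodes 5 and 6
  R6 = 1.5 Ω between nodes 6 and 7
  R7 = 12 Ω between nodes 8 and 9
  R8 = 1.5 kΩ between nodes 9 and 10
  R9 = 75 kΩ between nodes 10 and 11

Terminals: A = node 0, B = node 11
The network is not a plain series/parallel combination. Inject a 1 A test current into terminal A (node 0) and return it from terminal B (node 11); then R_eq = V_A / (1 A).
Nodal analysis, taking node 11 as the 0 V reference.
Current source I_test pushes 1 A into node 0 and draws it out of node 11.
KCL at each unknown node (sum of currents leaving = 0; resistances in Ω):
  Node 0: (V_0 - V_1)/43000 + (V_0 - V_4)/20000 - 1 = 0
  Node 1: (V_1 - V_0)/43000 + (V_1 - V_2)/39 + (V_1 - V_5)/1200 = 0
  Node 2: (V_2 - V_1)/39 + (V_2 - V_3)/1800 + (V_2 - V_6)/6200 = 0
  Node 3: (V_3 - V_2)/1800 + (V_3 - V_7)/180 = 0
  Node 4: (V_4 - V_0)/20000 + (V_4 - V_5)/51000 + (V_4 - V_8)/47000 = 0
  Node 5: (V_5 - V_1)/1200 + (V_5 - V_4)/51000 + (V_5 - V_6)/5100 + (V_5 - V_9)/24 = 0
  Node 6: (V_6 - V_2)/6200 + (V_6 - V_5)/5100 + (V_6 - V_7)/1.5 + (V_6 - V_10)/18 = 0
  Node 7: (V_7 - V_3)/180 + (V_7 - V_6)/1.5 + (V_7 - 0)/47000 = 0
  Node 8: (V_8 - V_4)/47000 + (V_8 - V_9)/12 = 0
  Node 9: (V_9 - V_5)/24 + (V_9 - V_8)/12 + (V_9 - V_10)/1500 = 0
  Node 10: (V_10 - V_6)/18 + (V_10 - V_9)/1500 + (V_10 - 0)/75000 = 0
Collecting terms (coefficients in siemens):
  0.00007326·V_0 - 0.00002326·V_1 - 0.00005·V_4 = 1
  0.0265·V_1 - 0.00002326·V_0 - 0.02564·V_2 - 0.0008333·V_5 = 0
  0.02636·V_2 - 0.02564·V_1 - 0.0005556·V_3 - 0.0001613·V_6 = 0
  0.006111·V_3 - 0.0005556·V_2 - 0.005556·V_7 = 0
  0.00009088·V_4 - 0.00005·V_0 - 0.00001961·V_5 - 0.00002128·V_8 = 0
  0.04272·V_5 - 0.0008333·V_1 - 0.00001961·V_4 - 0.0001961·V_6 - 0.04167·V_9 = 0
  0.7226·V_6 - 0.0001613·V_2 - 0.0001961·V_5 - 0.6667·V_7 - 0.05556·V_10 = 0
  0.6722·V_7 - 0.005556·V_3 - 0.6667·V_6 = 0
  0.08335·V_8 - 0.00002128·V_4 - 0.08333·V_9 = 0
  0.1257·V_9 - 0.04167·V_5 - 0.08333·V_8 - 0.0006667·V_10 = 0
  0.05624·V_10 - 0.05556·V_6 - 0.0006667·V_9 = 0
Solving these 11 simultaneous equations (Gaussian elimination) gives:
  V_0 = 51420 V, V_1 = 29590 V, V_2 = 29580 V, V_3 = 28960 V
  V_4 = 41570 V, V_5 = 29530 V, V_6 = 28890 V, V_7 = 28890 V
  V_8 = 29530 V, V_9 = 29530 V, V_10 = 28890 V
R_eq = V_0 / 1 A = 51420 Ω = 51.42 kΩ

Final answer: 51.42 kΩ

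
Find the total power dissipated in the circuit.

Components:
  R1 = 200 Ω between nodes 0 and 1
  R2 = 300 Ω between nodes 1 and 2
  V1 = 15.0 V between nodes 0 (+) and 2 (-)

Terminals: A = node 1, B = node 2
Nodal analysis, taking node 2 as the 0 V reference.
Source V1 fixes V_0 = 15 V.
KCL at each unknown node (sum of currents leaving = 0; resistances in Ω):
  Node 1: (V_1 - 15)/200 + (V_1 - 0)/300 = 0
Collecting terms: 0.008333 × V_1 = 0.075  =>  V_1 = 9 V
Power in each resistor, P = (ΔV)²/R:
  P_R1 = (15 - 9)²/200 = 0.18 W
  P_R2 = (9 - 0)²/300 = 0.27 W
P_total = P_R1 + P_R2 = 0.45 W

Final answer: 0.45 W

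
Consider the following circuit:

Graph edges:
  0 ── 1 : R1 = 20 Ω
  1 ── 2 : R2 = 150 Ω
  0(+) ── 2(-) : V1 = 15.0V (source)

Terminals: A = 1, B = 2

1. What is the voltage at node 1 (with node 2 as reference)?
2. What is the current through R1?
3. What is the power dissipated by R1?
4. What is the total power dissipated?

Nodal analysis, taking node 2 as the 0 V reference.
Source V1 fixes V_0 = 15 V.
KCL at each unknown node (sum of currents leaving = 0; resistances in Ω):
  Node 1: (V_1 - 15)/20 + (V_1 - 0)/150 = 0
Collecting terms: 0.05667 × V_1 = 0.75  =>  V_1 = 13.24 V
Part 1:
  Read off the nodal solution: V_1 = 13.24 V
Part 2:
  I_R1 = (V_0 - V_1)/R1 = (15 - 13.24)/20 = 0.08824 A
  Magnitude: I_R1 = 0.08824 A
Part 3:
  I_R1 = (V_0 - V_1)/R1 = (15 - 13.24)/20 = 0.08824 A
  P_R1 = I_R1² × R1 = (0.08824)² × 20 = 0.1557 W
Part 4:
  Power in each resistor, P = (ΔV)²/R:
    P_R1 = (15 - 13.24)²/20 = 0.1557 W
    P_R2 = (13.24 - 0)²/150 = 1.168 W
  P_total = P_R1 + P_R2 = 1.324 W

Final answers:
1. V_1 = 13.24 V
2. I_R1 = 0.08824 A
3. P_R1 = 0.1557 W
4. P_total = 1.324 W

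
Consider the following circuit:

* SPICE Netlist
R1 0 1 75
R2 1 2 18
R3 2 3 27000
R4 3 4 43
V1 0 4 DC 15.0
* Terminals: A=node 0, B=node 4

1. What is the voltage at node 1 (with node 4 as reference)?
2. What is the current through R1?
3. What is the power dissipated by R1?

Nodal analysis, taking node 4 as the 0 V reference.
Source V1 fixes V_0 = 15 V.
KCL at each unknown node (sum of currents leaving = 0; resistances in Ω):
  Node 1: (V_1 - 15)/75 + (V_1 - V_2)/18 = 0
  Node 2: (V_2 - V_1)/18 + (V_2 - V_3)/27000 = 0
  Node 3: (V_3 - V_2)/27000 + (V_3 - 0)/43 = 0
Collecting terms (coefficients in siemens):
  0.06889·V_1 - 0.05556·V_2 = 0.2
  0.05559·V_2 - 0.05556·V_1 - 0.00003704·V_3 = 0
  0.02329·V_3 - 0.00003704·V_2 = 0
Solving these 3 simultaneous equations (Gaussian elimination) gives:
  V_1 = 14.96 V, V_2 = 14.95 V, V_3 = 0.02377 V
Part 1:
  Read off the nodal solution: V_1 = 14.96 V
Part 2:
  I_R1 = (V_0 - V_1)/R1 = (15 - 14.96)/75 = 0.0005528 A
  Magnitude: I_R1 = 0.0005528 A
Part 3:
  I_R1 = (V_0 - V_1)/R1 = (15 - 14.96)/75 = 0.0005528 A
  P_R1 = I_R1² × R1 = (0.0005528)² × 75 = 0.00002292 W

Final answers:
1. V_1 = 14.96 V
2. I_R1 = 0.0005528 A
3. P_R1 = 2.292e-05 W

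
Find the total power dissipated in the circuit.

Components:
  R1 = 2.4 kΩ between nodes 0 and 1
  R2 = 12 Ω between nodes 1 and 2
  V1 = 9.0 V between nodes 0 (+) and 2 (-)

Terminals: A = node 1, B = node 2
Nodal analysis, taking node 2 as the 0 V reference.
Source V1 fixes V_0 = 9 V.
KCL at each unknown node (sum of currents leaving = 0; resistances in Ω):
  Node 1: (V_1 - 9)/2400 + (V_1 - 0)/12 = 0
Collecting terms: 0.08375 × V_1 = 0.00375  =>  V_1 = 0.04478 V
Power in each resistor, P = (ΔV)²/R:
  P_R1 = (9 - 0.04478)²/2400 = 0.03342 W
  P_R2 = (0.04478 - 0)²/12 = 0.0001671 W
P_total = P_R1 + P_R2 = 0.03358 W

Final answer: 0.03358 W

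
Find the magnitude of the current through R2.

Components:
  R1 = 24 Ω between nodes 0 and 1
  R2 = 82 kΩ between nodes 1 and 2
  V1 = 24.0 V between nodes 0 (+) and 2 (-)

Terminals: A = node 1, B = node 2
Nodal analysis, taking node 2 as the 0 V reference.
Source V1 fixes V_0 = 24 V.
KCL at each unknown node (sum of currents leaving = 0; resistances in Ω):
  Node 1: (V_1 - 24)/24 + (V_1 - 0)/82000 = 0
Collecting terms: 0.04168 × V_1 = 1  =>  V_1 = 23.99 V
I_R2 = (V_1 - V_2)/R2 = (23.99 - 0)/82000 = 0.0002926 A
|I_R2| = 0.0002926 A

Final answer: |I_R2| = 0.0002926 A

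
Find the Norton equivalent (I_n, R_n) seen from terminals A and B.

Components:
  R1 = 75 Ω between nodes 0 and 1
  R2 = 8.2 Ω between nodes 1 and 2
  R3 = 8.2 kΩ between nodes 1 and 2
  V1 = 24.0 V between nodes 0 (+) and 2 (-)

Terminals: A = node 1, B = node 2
Find the Thévenin equivalent first; then I_n = V_th/R_th and R_n = R_th.
Step 1 — V_th is the open-circuit voltage V_A - V_B (nothing connected across the terminals).
Nodal analysis, taking node 2 as the 0 V reference.
Source V1 fixes V_0 = 24 V.
KCL at each unknown node (sum of currents leaving = 0; resistances in Ω):
  Node 1: (V_1 - 24)/75 + (V_1 - 0)/8.2 + (V_1 - 0)/8200 = 0
Collecting terms: 0.1354 × V_1 = 0.32  =>  V_1 = 2.363 V
V_th = V_1 - V_2 = 2.363 - 0 = 2.363 V
Step 2 — R_th: zero the source — replace V1 by a short circuit (node 2 merges into node 0) — and find the resistance seen between A (node 1) and B (node 0).
Reduce the network between node 1 (A) and node 0 (B) by series/parallel combination:
  Rp1 = R1 ‖ R2 ‖ R3 (parallel, all between nodes 0 and 1) = 1/(1/75 + 1/8.2 + 1/8200) = 7.385 Ω
R_th = 7.385 Ω
I_n = V_th/R_th = 2.363/7.385 = 0.32 A, and R_n = R_th = 7.385 Ω

Final answer: I_n = 0.32 A, R_n = 7.385 Ω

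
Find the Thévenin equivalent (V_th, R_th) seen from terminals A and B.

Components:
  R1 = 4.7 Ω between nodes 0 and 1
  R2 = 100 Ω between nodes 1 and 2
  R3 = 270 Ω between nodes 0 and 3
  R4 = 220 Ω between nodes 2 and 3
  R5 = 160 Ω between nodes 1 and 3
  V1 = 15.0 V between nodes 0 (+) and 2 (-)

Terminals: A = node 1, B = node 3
Step 1 — V_th is the open-circuit voltage V_A - V_B (nothing connected across the terminals).
Nodal analysis, taking node 2 as the 0 V reference.
Source V1 fixes V_0 = 15 V.
KCL at each unknown node (sum of currents leaving = 0; resistances in Ω):
  Node 1: (V_1 - 15)/4.7 + (V_1 - 0)/100 + (V_1 - V_3)/160 = 0
  Node 3: (V_3 - 15)/270 + (V_3 - 0)/220 + (V_3 - V_1)/160 = 0
Collecting terms (coefficients in siemens):
  0.229·V_1 - 0.00625·V_3 = 3.191
  0.0145·V_3 - 0.00625·V_1 = 0.05556
Determinant D = (0.229)(0.0145) - (-0.00625)(-0.00625) = 0.003281
V_1 = [(3.191)(0.0145) - (-0.00625)(0.05556)]/D = 14.21 V
V_3 = [(0.229)(0.05556) - (3.191)(-0.00625)]/D = 9.956 V
V_th = V_1 - V_3 = 14.21 - 9.956 = 4.252 V
Step 2 — R_th: zero the source — replace V1 by a short circuit (node 2 merges into node 0) — and find the resistance seen between A (node 1) and B (node 3).
Reduce the network between node 1 (A) and node 3 (B) by series/parallel combination:
  Rp1 = R1 ‖ R2 (parallel, both between nodes 0 and 1) = 1/(1/4.7 + 1/100) = 4.489 Ω
  Rp2 = R3 ‖ R4 (parallel, both between nodes 0 and 3) = 1/(1/270 + 1/220) = 121.2 Ω
  Rs1 = Rp1 + Rp2 (series, joined only at node 0) = 4.489 + 121.2 = 125.7 Ω
  Rp3 = R5 ‖ Rs1 (parallel, both between nodes 1 and 3) = 1/(1/160 + 1/125.7) = 70.4 Ω
R_th = 70.4 Ω

Final answer: V_th = 4.252 V, R_th = 70.4 Ω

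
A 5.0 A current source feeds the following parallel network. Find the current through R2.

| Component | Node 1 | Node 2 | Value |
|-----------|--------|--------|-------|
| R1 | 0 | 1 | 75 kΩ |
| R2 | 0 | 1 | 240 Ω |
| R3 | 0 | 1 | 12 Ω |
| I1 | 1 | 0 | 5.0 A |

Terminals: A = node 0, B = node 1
All resistors sit directly between nodes 0 and 1, so they are in parallel and share one voltage V; the full source current 5 A splits among them.
1/R_par = 1/75000 + 1/240 + 1/12 = 0.08751 S  =>  R_par = 11.43 Ω
V = I × R_par = 5 × 11.43 = 57.13 V
I_R2 = V/R2 = 57.13/240 = 0.2381 A

Final answer: 0.2381 A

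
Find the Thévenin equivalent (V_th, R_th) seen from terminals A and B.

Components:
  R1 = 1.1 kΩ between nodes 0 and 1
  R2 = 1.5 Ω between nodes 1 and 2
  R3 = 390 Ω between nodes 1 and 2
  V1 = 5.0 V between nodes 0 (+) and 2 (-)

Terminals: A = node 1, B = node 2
Step 1 — V_th is the open-circuit voltage V_A - V_B (nothing connected across the terminals).
Nodal analysis, taking node 2 as the 0 V reference.
Source V1 fixes V_0 = 5 V.
KCL at each unknown node (sum of currents leaving = 0; resistances in Ω):
  Node 1: (V_1 - 5)/1100 + (V_1 - 0)/1.5 + (V_1 - 0)/390 = 0
Collecting terms: 0.6701 × V_1 = 0.004545  =>  V_1 = 0.006783 V
V_th = V_1 - V_2 = 0.006783 - 0 = 0.006783 V
Step 2 — R_th: zero the source — replace V1 by a short circuit (node 2 merges into node 0) — and find the resistance seen between A (node 1) and B (node 0).
Reduce the network between node 1 (A) and node 0 (B) by series/parallel combination:
  Rp1 = R1 ‖ R2 ‖ R3 (parallel, all between nodes 0 and 1) = 1/(1/1100 + 1/1.5 + 1/390) = 1.492 Ω
R_th = 1.492 Ω

Final answer: V_th = 0.006783 V, R_th = 1.492 Ω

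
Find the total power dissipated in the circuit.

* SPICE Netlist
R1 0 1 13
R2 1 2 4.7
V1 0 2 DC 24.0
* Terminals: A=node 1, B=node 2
Nodal analysis, taking node 2 as the 0 V reference.
Source V1 fixes V_0 = 24 V.
KCL at each unknown node (sum of currents leaving = 0; resistances in Ω):
  Node 1: (V_1 - 24)/13 + (V_1 - 0)/4.7 = 0
Collecting terms: 0.2897 × V_1 = 1.846  =>  V_1 = 6.373 V
Power in each resistor, P = (ΔV)²/R:
  P_R1 = (24 - 6.373)²/13 = 23.9 W
  P_R2 = (6.373 - 0)²/4.7 = 8.641 W
P_total = P_R1 + P_R2 = 32.54 W

Final answer: 32.54 W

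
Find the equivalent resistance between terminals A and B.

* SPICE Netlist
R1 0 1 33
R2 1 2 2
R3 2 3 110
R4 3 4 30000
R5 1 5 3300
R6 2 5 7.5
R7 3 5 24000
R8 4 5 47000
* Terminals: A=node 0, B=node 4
The network is not a plain series/parallel combination. Inject a 1 A test current into terminal A (node 0) and return it from terminal B (node 4); then R_eq = V_A / (1 A).
Nodal analysis, taking node 4 as the 0 V reference.
Current source I_test pushes 1 A into node 0 and draws it out of node 4.
KCL at each unknown node (sum of currents leaving = 0; resistances in Ω):
  Node 0: (V_0 - V_1)/33 - 1 = 0
  Node 1: (V_1 - V_0)/33 + (V_1 - V_2)/2 + (V_1 - V_5)/3300 = 0
  Node 2: (V_2 - V_1)/2 + (V_2 - V_3)/110 + (V_2 - V_5)/7.5 = 0
  Node 3: (V_3 - V_2)/110 + (V_3 - 0)/30000 + (V_3 - V_5)/24000 = 0
  Node 5: (V_5 - V_1)/3300 + (V_5 - V_2)/7.5 + (V_5 - V_3)/24000 + (V_5 - 0)/47000 = 0
Collecting terms (coefficients in siemens):
  0.0303·V_0 - 0.0303·V_1 = 1
  0.5306·V_1 - 0.0303·V_0 - 0.5·V_2 - 0.000303·V_5 = 0
  0.6424·V_2 - 0.5·V_1 - 0.009091·V_3 - 0.1333·V_5 = 0
  0.009166·V_3 - 0.009091·V_2 - 0.00004167·V_5 = 0
  0.1337·V_5 - 0.000303·V_1 - 0.1333·V_2 - 0.00004167·V_3 = 0
Solving these 5 simultaneous equations (Gaussian elimination) gives:
  V_0 = 18390 V, V_1 = 18360 V, V_2 = 18350 V, V_3 = 18290 V
  V_5 = 18350 V
R_eq = V_0 / 1 A = 18390 Ω = 18.39 kΩ

Final answer: 18.39 kΩ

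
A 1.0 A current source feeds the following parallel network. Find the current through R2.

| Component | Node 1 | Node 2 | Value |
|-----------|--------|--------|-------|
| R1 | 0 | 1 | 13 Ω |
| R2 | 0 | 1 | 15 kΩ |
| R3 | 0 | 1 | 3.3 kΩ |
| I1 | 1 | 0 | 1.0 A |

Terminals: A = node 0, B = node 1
All resistors sit directly between nodes 0 and 1, so they are in parallel and share one voltage V; the full source current 1 A splits among them.
1/R_par = 1/13 + 1/15000 + 1/3300 = 0.07729 S  =>  R_par = 12.94 Ω
V = I × R_par = 1 × 12.94 = 12.94 V
I_R2 = V/R2 = 12.94/15000 = 0.0008625 A

Final answer: 0.0008625 A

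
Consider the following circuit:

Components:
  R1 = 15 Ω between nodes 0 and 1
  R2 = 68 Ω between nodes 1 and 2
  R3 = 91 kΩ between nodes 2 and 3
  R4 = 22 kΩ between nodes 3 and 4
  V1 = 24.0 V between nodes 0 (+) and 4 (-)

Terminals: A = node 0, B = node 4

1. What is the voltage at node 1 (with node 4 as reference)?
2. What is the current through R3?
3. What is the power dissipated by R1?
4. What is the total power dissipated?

Nodal analysis, taking node 4 as the 0 V reference.
Source V1 fixes V_0 = 24 V.
KCL at each unknown node (sum of currents leaving = 0; resistances in Ω):
  Node 1: (V_1 - 24)/15 + (V_1 - V_2)/68 = 0
  Node 2: (V_2 - V_1)/68 + (V_2 - V_3)/91000 = 0
  Node 3: (V_3 - V_2)/91000 + (V_3 - 0)/22000 = 0
Collecting terms (coefficients in siemens):
  0.08137·V_1 - 0.01471·V_2 = 1.6
  0.01472·V_2 - 0.01471·V_1 - 0.00001099·V_3 = 0
  0.00005644·V_3 - 0.00001099·V_2 = 0
Solving these 3 simultaneous equations (Gaussian elimination) gives:
  V_1 = 24 V, V_2 = 23.98 V, V_3 = 4.669 V
Part 1:
  Read off the nodal solution: V_1 = 24 V
Part 2:
  I_R3 = (V_2 - V_3)/R3 = (23.98 - 4.669)/91000 = 0.0002122 A
  Magnitude: I_R3 = 0.0002122 A
Part 3:
  I_R1 = (V_0 - V_1)/R1 = (24 - 24)/15 = 0.0002122 A
  P_R1 = I_R1² × R1 = (0.0002122)² × 15 = 0.0000006756 W
Part 4:
  Power in each resistor, P = (ΔV)²/R:
    P_R1 = (24 - 24)²/15 = 0.0000006756 W
    P_R2 = (24 - 23.98)²/68 = 0.000003063 W
    P_R3 = (23.98 - 4.669)²/91000 = 0.004099 W
    P_R4 = (4.669 - 0)²/22000 = 0.0009909 W
  P_total = P_R1 + P_R2 + P_R3 + P_R4 = 0.005094 W

Final answers:
1. V_1 = 24 V
2. I_R3 = 0.0002122 A
3. P_R1 = 6.756e-07 W
4. P_total = 0.005094 W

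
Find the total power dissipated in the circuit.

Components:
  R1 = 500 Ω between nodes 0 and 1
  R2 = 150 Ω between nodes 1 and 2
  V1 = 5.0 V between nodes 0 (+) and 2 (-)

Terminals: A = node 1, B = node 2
Nodal analysis, taking node 2 as the 0 V reference.
Source V1 fixes V_0 = 5 V.
KCL at each unknown node (sum of currents leaving = 0; resistances in Ω):
  Node 1: (V_1 - 5)/500 + (V_1 - 0)/150 = 0
Collecting terms: 0.008667 × V_1 = 0.01  =>  V_1 = 1.154 V
Power in each resistor, P = (ΔV)²/R:
  P_R1 = (5 - 1.154)²/500 = 0.02959 W
  P_R2 = (1.154 - 0)²/150 = 0.008876 W
P_total = P_R1 + P_R2 = 0.03846 W

Final answer: 0.03846 W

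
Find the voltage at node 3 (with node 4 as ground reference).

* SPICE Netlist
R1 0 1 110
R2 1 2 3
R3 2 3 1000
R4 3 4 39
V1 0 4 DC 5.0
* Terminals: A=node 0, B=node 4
Nodal analysis, taking node 4 as the 0 V reference.
Source V1 fixes V_0 = 5 V.
KCL at each unknown node (sum of currents leaving = 0; resistances in Ω):
  Node 1: (V_1 - 5)/110 + (V_1 - V_2)/3 = 0
  Node 2: (V_2 - V_1)/3 + (V_2 - V_3)/1000 = 0
  Node 3: (V_3 - V_2)/1000 + (V_3 - 0)/39 = 0
Collecting terms (coefficients in siemens):
  0.3424·V_1 - 0.3333·V_2 = 0.04545
  0.3343·V_2 - 0.3333·V_1 - 0.001·V_3 = 0
  0.02664·V_3 - 0.001·V_2 = 0
Solving these 3 simultaneous equations (Gaussian elimination) gives:
  V_1 = 4.523 V, V_2 = 4.51 V, V_3 = 0.1693 V
The requested potential is V_3 = 0.1693 V.

Final answer: V_3 = 0.1693 V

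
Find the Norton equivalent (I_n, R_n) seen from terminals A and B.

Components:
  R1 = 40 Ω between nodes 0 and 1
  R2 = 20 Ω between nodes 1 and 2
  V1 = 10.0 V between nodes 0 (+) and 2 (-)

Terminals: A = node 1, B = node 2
Find the Thévenin equivalent first; then I_n = V_th/R_th and R_n = R_th.
Step 1 — V_th is the open-circuit voltage V_A - V_B (nothing connected across the terminals).
Nodal analysis, taking node 2 as the 0 V reference.
Source V1 fixes V_0 = 10 V.
KCL at each unknown node (sum of currents leaving = 0; resistances in Ω):
  Node 1: (V_1 - 10)/40 + (V_1 - 0)/20 = 0
Collecting terms: 0.075 × V_1 = 0.25  =>  V_1 = 3.333 V
V_th = V_1 - V_2 = 3.333 - 0 = 3.333 V
Step 2 — R_th: zero the source — replace V1 by a short circuit (node 2 merges into node 0) — and find the resistance seen between A (node 1) and B (node 0).
Reduce the network between node 1 (A) and node 0 (B) by series/parallel combination:
  Rp1 = R1 ‖ R2 (parallel, both between nodes 0 and 1) = 1/(1/40 + 1/20) = 13.33 Ω
R_th = 13.33 Ω
I_n = V_th/R_th = 3.333/13.33 = 0.25 A, and R_n = R_th = 13.33 Ω

Final answer: I_n = 0.25 A, R_n = 13.33 Ω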